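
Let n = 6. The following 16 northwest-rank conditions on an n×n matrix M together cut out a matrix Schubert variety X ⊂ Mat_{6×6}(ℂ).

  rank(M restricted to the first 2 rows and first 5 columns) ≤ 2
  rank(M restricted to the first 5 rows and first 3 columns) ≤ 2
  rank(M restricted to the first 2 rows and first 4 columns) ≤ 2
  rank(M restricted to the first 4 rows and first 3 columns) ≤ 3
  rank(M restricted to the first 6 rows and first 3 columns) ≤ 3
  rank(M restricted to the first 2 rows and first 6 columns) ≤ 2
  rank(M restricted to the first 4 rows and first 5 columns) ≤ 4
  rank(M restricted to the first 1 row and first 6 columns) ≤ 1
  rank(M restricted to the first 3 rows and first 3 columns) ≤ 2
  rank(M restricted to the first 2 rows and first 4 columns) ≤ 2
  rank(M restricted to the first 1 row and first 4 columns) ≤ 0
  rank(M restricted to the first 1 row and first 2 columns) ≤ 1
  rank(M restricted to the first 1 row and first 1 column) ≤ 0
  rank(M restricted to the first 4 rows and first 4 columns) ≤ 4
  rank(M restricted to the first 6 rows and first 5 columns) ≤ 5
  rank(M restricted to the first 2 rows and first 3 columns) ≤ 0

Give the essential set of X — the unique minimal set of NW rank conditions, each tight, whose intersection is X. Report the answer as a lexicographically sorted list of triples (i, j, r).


Recovering R(i,j) via the rank-extension bound from the 16 conditions:

  row 1: 0  0  0  0  1  1
  row 2: 0  0  0  1  2  2
  row 3: 1  1  1  2  3  3
  row 4: 1  2  2  3  4  4
  row 5: 1  2  2  3  4  5
  row 6: 1  2  3  4  5  6

so w = (5, 4, 1, 2, 6, 3).

Fulton essential set (3 of the 8 Rothe cells):

[(1, 4, 0), (2, 3, 0), (5, 3, 2)]


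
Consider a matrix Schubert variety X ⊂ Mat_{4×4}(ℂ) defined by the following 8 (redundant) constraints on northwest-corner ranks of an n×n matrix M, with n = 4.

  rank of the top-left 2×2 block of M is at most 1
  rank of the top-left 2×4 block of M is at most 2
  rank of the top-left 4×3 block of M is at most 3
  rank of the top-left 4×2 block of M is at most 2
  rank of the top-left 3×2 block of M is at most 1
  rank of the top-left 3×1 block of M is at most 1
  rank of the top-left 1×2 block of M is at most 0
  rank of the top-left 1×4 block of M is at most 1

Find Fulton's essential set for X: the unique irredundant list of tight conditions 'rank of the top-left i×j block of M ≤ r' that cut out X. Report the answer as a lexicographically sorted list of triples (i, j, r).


Recovering R(i,j) via the rank-extension bound from the 8 conditions:

  R[1]: 0 | 0 | 1 | 1
  R[2]: 1 | 1 | 2 | 2
  R[3]: 1 | 1 | 2 | 3
  R[4]: 1 | 2 | 3 | 4

giving w = (3, 1, 4, 2) via Δ²R.

D(w) has 3 cells with 2 SE-corners; essential set:

[(1, 2, 0), (3, 2, 1)]


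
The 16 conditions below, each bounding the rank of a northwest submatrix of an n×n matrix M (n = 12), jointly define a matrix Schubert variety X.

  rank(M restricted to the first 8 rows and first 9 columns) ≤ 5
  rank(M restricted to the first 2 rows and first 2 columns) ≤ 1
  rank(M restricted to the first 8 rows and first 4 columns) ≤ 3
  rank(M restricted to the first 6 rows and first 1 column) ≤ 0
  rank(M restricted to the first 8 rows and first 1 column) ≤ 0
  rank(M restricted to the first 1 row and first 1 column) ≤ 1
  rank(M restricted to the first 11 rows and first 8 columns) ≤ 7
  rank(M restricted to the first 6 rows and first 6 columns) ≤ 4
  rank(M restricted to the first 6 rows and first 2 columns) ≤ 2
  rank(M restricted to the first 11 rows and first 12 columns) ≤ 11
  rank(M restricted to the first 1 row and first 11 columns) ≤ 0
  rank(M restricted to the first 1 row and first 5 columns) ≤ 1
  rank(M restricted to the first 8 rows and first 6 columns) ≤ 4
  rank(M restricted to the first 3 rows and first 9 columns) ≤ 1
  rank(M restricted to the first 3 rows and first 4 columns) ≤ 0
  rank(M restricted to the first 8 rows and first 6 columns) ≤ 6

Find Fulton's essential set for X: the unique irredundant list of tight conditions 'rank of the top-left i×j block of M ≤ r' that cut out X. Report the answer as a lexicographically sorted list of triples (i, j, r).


The tightest implied rank at each (i,j), from the 16 conditions:

  i=1: 0, 0, 0, 0, 0, 0, 0, 0, 0, 0, 0, 1
  i=2: 0, 0, 0, 0, 1, 1, 1, 1, 1, 1, 1, 2
  i=3: 0, 0, 0, 0, 1, 1, 1, 1, 1, 2, 2, 3
  i=4: 0, 1, 1, 1, 2, 2, 2, 2, 2, 3, 3, 4
  i=5: 0, 1, 2, 2, 3, 3, 3, 3, 3, 4, 4, 5
  i=6: 0, 1, 2, 3, 4, 4, 4, 4, 4, 5, 5, 6
  i=7: 0, 1, 2, 3, 4, 4, 5, 5, 5, 6, 6, 7
  i=8: 0, 1, 2, 3, 4, 4, 5, 5, 5, 6, 7, 8
  i=9: 1, 2, 3, 4, 5, 5, 6, 6, 6, 7, 8, 9
  i=10: 1, 2, 3, 4, 5, 6, 7, 7, 7, 8, 9, 10
  i=11: 1, 2, 3, 4, 5, 6, 7, 7, 8, 9, 10, 11
  i=12: 1, 2, 3, 4, 5, 6, 7, 8, 9, 10, 11, 12

second differences of R give the permutation w = (12, 5, 10, 2, 3, 4, 7, 11, 1, 6, 9, 8).

Fulton essential set (7 of the 33 Rothe cells):

[(1, 11, 0), (3, 4, 0), (3, 9, 1), (8, 1, 0), (8, 6, 4), (8, 9, 5), (11, 8, 7)]


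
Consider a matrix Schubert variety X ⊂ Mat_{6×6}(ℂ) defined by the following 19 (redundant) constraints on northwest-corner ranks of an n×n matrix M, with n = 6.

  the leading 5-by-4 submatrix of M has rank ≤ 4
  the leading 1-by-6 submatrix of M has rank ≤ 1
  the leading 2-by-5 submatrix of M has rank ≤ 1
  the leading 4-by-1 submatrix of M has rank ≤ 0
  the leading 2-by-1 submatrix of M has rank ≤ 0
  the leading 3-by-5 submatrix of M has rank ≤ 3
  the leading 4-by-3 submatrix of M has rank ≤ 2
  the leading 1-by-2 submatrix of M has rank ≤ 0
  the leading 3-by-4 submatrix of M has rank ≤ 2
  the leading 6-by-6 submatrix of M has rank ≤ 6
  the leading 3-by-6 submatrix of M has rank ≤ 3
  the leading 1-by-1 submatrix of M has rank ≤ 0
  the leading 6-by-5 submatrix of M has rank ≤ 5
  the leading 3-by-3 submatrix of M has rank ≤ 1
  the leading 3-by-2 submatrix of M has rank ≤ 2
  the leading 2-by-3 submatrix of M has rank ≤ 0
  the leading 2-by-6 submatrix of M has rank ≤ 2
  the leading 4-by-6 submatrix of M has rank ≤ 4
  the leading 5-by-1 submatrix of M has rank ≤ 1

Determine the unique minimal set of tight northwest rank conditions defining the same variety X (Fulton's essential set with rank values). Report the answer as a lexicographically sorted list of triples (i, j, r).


Propagating the 19 rank bounds to every northwest block:

  R[1]: 0 | 0 | 0 | 1 | 1 | 1
  R[2]: 0 | 0 | 0 | 1 | 1 | 2
  R[3]: 0 | 1 | 1 | 2 | 2 | 3
  R[4]: 0 | 1 | 2 | 3 | 3 | 4
  R[5]: 1 | 2 | 3 | 4 | 4 | 5
  R[6]: 1 | 2 | 3 | 4 | 5 | 6

second differences of R give the permutation w = (4, 6, 2, 3, 1, 5).

3 SE-corners of the 9-cell Rothe diagram give Ess(w):

[(2, 3, 0), (2, 5, 1), (4, 1, 0)]


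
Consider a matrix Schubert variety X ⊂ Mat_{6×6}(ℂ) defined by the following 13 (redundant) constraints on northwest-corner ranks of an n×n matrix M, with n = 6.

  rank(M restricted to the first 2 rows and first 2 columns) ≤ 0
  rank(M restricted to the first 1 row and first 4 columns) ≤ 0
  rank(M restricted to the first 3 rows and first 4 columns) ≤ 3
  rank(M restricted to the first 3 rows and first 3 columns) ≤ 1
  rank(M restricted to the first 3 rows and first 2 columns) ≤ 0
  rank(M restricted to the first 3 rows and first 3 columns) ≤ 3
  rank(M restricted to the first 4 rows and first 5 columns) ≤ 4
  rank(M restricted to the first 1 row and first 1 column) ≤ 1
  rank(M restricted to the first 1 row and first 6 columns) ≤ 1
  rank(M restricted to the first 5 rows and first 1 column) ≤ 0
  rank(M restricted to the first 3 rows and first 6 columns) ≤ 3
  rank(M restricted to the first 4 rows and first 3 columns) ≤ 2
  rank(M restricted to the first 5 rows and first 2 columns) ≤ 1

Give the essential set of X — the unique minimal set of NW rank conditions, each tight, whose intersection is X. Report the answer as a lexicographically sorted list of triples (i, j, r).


Reconstructing r_w from the 13 given conditions:

  0 | 0 | 0 | 0 | 1 | 1
  0 | 0 | 1 | 1 | 2 | 2
  0 | 0 | 1 | 2 | 3 | 3
  0 | 1 | 2 | 3 | 4 | 4
  0 | 1 | 2 | 3 | 4 | 5
  1 | 2 | 3 | 4 | 5 | 6

the unique w with this rank table is (5, 3, 4, 2, 6, 1).

|D(w)|=10, |Ess(w)|=3:

[(1, 4, 0), (3, 2, 0), (5, 1, 0)]


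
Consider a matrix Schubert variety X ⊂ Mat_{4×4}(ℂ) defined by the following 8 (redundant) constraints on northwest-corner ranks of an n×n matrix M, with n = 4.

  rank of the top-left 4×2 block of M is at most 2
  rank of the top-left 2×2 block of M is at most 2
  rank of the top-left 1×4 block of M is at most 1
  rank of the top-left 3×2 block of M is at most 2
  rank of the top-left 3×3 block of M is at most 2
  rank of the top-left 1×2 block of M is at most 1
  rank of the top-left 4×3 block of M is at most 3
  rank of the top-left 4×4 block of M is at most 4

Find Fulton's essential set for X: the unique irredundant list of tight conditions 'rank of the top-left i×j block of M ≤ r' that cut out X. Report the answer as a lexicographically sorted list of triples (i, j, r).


Reconstructing r_w from the 8 given conditions:

  R[1]: 1, 1, 1, 1
  R[2]: 1, 2, 2, 2
  R[3]: 1, 2, 2, 3
  R[4]: 1, 2, 3, 4

so w = (1, 2, 4, 3).

Fulton essential set (the sole Rothe cell):

[(3, 3, 2)]


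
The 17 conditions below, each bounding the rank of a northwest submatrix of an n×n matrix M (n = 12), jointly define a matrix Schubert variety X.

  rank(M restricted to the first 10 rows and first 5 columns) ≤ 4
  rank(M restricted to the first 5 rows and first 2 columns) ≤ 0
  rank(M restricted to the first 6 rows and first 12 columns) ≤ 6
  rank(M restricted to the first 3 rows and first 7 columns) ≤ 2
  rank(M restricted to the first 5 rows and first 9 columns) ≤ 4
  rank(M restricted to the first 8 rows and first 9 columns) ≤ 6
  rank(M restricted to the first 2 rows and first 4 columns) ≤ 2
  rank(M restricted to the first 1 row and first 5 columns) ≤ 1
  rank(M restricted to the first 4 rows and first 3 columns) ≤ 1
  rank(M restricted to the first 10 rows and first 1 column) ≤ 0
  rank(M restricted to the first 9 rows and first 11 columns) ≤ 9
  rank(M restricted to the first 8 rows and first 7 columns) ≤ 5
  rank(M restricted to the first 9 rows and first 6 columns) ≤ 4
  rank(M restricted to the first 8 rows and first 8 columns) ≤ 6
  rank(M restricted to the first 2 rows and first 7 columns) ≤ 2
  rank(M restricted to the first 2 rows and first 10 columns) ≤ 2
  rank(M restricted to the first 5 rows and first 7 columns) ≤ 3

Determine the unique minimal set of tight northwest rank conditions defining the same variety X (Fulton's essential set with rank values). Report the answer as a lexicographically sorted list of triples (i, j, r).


Propagating the 17 rank bounds to every northwest block:

  row 1: 0, 0, 1, 1, 1, 1, 1, 1, 1, 1, 1, 1
  row 2: 0, 0, 1, 2, 2, 2, 2, 2, 2, 2, 2, 2
  row 3: 0, 0, 1, 2, 2, 2, 2, 3, 3, 3, 3, 3
  row 4: 0, 0, 1, 2, 3, 3, 3, 4, 4, 4, 4, 4
  row 5: 0, 0, 1, 2, 3, 3, 3, 4, 4, 5, 5, 5
  row 6: 0, 1, 2, 3, 4, 4, 4, 5, 5, 6, 6, 6
  row 7: 0, 1, 2, 3, 4, 4, 5, 6, 6, 7, 7, 7
  row 8: 0, 1, 2, 3, 4, 4, 5, 6, 6, 7, 8, 8
  row 9: 0, 1, 2, 3, 4, 4, 5, 6, 7, 8, 9, 9
  row 10: 0, 1, 2, 3, 4, 5, 6, 7, 8, 9, 10, 10
  row 11: 1, 2, 3, 4, 5, 6, 7, 8, 9, 10, 11, 11
  row 12: 1, 2, 3, 4, 5, 6, 7, 8, 9, 10, 11, 12

giving w = (3, 4, 8, 5, 10, 2, 7, 11, 9, 6, 1, 12) via Δ²R.

Fulton essential set (7 of the 25 Rothe cells):

[(3, 7, 2), (5, 2, 0), (5, 7, 3), (5, 9, 4), (8, 9, 6), (9, 6, 4), (10, 1, 0)]


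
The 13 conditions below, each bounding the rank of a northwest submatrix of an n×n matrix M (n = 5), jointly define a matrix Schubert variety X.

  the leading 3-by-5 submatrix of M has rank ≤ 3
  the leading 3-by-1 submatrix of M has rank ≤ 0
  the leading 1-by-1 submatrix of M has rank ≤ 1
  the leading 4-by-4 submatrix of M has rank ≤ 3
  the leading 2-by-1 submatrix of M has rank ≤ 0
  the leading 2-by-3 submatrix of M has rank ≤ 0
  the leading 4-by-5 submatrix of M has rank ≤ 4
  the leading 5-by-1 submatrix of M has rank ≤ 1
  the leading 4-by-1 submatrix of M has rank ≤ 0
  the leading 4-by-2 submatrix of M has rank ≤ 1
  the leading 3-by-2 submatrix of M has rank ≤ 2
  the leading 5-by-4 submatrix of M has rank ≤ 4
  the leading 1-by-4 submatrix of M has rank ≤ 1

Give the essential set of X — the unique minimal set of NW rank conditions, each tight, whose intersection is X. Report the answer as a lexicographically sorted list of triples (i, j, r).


Propagating the 13 rank bounds to every northwest block:

  0 | 0 | 0 | 1 | 1
  0 | 0 | 0 | 1 | 2
  0 | 1 | 1 | 2 | 3
  0 | 1 | 2 | 3 | 4
  1 | 2 | 3 | 4 | 5

so w = (4, 5, 2, 3, 1).

ℓ(w)=8; the 2 essential cells (i,j,r):

[(2, 3, 0), (4, 1, 0)]


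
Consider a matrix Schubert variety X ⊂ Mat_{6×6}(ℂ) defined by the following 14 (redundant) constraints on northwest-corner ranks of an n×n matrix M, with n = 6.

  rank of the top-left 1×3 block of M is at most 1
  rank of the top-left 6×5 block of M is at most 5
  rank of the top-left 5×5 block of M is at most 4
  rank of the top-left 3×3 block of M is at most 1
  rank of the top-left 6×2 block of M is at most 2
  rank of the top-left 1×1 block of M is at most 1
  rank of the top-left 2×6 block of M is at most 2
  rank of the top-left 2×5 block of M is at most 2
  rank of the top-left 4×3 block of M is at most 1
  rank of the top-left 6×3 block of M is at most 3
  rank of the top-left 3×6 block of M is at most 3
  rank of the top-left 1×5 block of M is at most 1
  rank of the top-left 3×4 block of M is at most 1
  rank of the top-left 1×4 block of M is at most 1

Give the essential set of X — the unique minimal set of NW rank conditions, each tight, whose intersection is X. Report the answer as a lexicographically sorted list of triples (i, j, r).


The tightest implied rank at each (i,j), from the 14 conditions:

  1 | 1 | 1 | 1 | 1 | 1
  1 | 1 | 1 | 1 | 2 | 2
  1 | 1 | 1 | 1 | 2 | 3
  1 | 1 | 1 | 2 | 3 | 4
  1 | 2 | 2 | 3 | 4 | 5
  1 | 2 | 3 | 4 | 5 | 6

second differences of R give the permutation w = (1, 5, 6, 4, 2, 3).

|D(w)|=8, |Ess(w)|=2:

[(3, 4, 1), (4, 3, 1)]


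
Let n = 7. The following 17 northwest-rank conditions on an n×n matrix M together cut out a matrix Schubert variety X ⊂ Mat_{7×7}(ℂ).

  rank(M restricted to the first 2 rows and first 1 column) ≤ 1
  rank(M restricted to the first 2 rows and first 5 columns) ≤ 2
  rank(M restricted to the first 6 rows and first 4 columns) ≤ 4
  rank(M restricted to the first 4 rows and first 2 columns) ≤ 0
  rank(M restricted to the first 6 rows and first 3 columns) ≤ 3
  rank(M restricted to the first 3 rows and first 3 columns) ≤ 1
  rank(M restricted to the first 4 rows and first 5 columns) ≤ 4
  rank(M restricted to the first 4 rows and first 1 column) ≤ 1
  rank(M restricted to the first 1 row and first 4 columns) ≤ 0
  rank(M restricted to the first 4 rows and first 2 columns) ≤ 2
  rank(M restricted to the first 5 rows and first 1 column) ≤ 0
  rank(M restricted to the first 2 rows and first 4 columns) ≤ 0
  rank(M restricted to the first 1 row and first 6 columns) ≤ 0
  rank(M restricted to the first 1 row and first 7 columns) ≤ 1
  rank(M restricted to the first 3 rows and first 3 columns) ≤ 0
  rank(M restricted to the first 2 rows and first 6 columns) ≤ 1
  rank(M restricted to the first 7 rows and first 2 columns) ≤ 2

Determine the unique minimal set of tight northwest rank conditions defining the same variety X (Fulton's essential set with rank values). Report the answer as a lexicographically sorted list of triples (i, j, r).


Rank table r_w(7×7) implied by the 17 constraints:

  0 | 0 | 0 | 0 | 0 | 0 | 1
  0 | 0 | 0 | 0 | 1 | 1 | 2
  0 | 0 | 0 | 1 | 2 | 2 | 3
  0 | 0 | 1 | 2 | 3 | 3 | 4
  0 | 1 | 2 | 3 | 4 | 4 | 5
  1 | 2 | 3 | 4 | 5 | 5 | 6
  1 | 2 | 3 | 4 | 5 | 6 | 7

hence w(1..7) = (7, 5, 4, 3, 2, 1, 6).

Rothe diagram D(w) (16 cells), 5 SE-corners (essential conditions):

[(1, 6, 0), (2, 4, 0), (3, 3, 0), (4, 2, 0), (5, 1, 0)]


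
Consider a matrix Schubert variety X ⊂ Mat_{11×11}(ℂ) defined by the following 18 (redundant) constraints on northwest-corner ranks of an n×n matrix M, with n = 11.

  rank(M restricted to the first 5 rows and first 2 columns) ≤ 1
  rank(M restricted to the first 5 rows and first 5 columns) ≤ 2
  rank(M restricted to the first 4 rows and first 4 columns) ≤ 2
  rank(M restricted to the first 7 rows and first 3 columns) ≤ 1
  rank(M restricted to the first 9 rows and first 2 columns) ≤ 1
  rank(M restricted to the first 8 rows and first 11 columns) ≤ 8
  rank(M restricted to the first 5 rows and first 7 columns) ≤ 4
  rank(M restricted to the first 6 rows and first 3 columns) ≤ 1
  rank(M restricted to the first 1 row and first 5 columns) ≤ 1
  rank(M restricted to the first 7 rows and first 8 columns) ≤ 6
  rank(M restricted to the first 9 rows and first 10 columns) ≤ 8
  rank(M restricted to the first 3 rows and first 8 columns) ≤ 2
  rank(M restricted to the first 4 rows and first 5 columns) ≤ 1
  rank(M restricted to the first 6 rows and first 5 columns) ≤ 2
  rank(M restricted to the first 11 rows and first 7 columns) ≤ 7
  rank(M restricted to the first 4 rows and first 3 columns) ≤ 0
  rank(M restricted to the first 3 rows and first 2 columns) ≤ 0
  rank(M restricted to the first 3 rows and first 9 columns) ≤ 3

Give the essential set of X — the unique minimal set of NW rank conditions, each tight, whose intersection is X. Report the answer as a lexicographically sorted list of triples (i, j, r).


Rank table r_w(11×11) implied by the 18 constraints:

  row 1: 0, 0, 0, 1, 1, 1, 1, 1, 1, 1, 1
  row 2: 0, 0, 0, 1, 1, 2, 2, 2, 2, 2, 2
  row 3: 0, 0, 0, 1, 1, 2, 2, 2, 3, 3, 3
  row 4: 0, 0, 0, 1, 1, 2, 3, 3, 4, 4, 4
  row 5: 1, 1, 1, 2, 2, 3, 4, 4, 5, 5, 5
  row 6: 1, 1, 1, 2, 2, 3, 4, 5, 6, 6, 6
  row 7: 1, 1, 1, 2, 3, 4, 5, 6, 7, 7, 7
  row 8: 1, 1, 2, 3, 4, 5, 6, 7, 8, 8, 8
  row 9: 1, 1, 2, 3, 4, 5, 6, 7, 8, 8, 9
  row 10: 1, 2, 3, 4, 5, 6, 7, 8, 9, 9, 10
  row 11: 1, 2, 3, 4, 5, 6, 7, 8, 9, 10, 11

reading off 1-entries of Δ²R: w = (4, 6, 9, 7, 1, 8, 5, 3, 11, 2, 10).

Fulton essential set (7 of the 25 Rothe cells):

[(3, 8, 2), (4, 3, 0), (4, 5, 1), (6, 5, 2), (7, 3, 1), (9, 2, 1), (9, 10, 8)]


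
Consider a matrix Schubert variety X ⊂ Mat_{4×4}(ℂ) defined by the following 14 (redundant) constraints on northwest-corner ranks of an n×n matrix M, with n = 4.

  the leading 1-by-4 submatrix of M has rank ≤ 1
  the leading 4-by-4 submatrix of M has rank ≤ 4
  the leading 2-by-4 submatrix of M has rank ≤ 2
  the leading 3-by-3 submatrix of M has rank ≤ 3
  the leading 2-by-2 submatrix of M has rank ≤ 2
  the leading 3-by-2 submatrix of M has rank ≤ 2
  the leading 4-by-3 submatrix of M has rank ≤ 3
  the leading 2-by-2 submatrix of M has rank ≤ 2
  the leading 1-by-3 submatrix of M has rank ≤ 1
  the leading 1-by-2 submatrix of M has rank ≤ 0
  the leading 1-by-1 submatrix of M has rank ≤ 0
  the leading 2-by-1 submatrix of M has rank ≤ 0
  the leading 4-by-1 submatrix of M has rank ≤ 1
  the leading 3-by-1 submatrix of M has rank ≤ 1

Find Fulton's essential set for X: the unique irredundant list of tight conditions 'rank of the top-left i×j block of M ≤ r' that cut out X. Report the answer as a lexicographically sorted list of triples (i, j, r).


The tightest implied rank at each (i,j), from the 14 conditions:

  0 0 1 1
  0 1 2 2
  1 2 3 3
  1 2 3 4

reading off 1-entries of Δ²R: w = (3, 2, 1, 4).

D(w) has 3 cells with 2 SE-corners; essential set:

[(1, 2, 0), (2, 1, 0)]


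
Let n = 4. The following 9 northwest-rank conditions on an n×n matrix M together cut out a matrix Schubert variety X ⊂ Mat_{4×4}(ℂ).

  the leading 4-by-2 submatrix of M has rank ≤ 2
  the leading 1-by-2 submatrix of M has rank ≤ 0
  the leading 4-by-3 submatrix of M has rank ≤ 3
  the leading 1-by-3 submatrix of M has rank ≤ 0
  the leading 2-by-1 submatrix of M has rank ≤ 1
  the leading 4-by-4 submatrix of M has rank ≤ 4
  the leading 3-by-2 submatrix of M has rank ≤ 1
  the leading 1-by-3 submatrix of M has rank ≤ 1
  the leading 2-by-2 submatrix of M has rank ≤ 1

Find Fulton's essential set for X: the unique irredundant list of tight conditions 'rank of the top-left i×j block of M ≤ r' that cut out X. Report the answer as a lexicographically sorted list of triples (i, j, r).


Propagating the 9 rank bounds to every northwest block:

  0 0 0 1
  1 1 1 2
  1 1 2 3
  1 2 3 4

second differences of R give the permutation w = (4, 1, 3, 2).

2 SE-corners of the 4-cell Rothe diagram give Ess(w):

[(1, 3, 0), (3, 2, 1)]


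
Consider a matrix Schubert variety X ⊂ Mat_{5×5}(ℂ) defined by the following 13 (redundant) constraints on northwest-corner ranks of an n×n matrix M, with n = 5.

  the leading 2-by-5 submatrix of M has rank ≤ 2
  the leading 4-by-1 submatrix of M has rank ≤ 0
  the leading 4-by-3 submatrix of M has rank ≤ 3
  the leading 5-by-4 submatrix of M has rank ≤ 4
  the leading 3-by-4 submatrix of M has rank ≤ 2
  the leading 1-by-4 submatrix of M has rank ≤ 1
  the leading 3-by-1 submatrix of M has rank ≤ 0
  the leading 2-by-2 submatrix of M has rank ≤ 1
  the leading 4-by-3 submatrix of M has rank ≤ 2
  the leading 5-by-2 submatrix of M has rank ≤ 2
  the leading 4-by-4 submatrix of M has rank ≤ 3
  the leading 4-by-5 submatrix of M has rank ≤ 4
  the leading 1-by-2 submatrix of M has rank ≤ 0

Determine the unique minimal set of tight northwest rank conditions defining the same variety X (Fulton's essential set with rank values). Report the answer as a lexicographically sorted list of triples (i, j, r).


Recovering R(i,j) via the rank-extension bound from the 13 conditions:

  i=1: 0 | 0 | 1 | 1 | 1
  i=2: 0 | 1 | 2 | 2 | 2
  i=3: 0 | 1 | 2 | 2 | 3
  i=4: 0 | 1 | 2 | 3 | 4
  i=5: 1 | 2 | 3 | 4 | 5

second differences of R give the permutation w = (3, 2, 5, 4, 1).

D(w) has 6 cells with 3 SE-corners; essential set:

[(1, 2, 0), (3, 4, 2), (4, 1, 0)]


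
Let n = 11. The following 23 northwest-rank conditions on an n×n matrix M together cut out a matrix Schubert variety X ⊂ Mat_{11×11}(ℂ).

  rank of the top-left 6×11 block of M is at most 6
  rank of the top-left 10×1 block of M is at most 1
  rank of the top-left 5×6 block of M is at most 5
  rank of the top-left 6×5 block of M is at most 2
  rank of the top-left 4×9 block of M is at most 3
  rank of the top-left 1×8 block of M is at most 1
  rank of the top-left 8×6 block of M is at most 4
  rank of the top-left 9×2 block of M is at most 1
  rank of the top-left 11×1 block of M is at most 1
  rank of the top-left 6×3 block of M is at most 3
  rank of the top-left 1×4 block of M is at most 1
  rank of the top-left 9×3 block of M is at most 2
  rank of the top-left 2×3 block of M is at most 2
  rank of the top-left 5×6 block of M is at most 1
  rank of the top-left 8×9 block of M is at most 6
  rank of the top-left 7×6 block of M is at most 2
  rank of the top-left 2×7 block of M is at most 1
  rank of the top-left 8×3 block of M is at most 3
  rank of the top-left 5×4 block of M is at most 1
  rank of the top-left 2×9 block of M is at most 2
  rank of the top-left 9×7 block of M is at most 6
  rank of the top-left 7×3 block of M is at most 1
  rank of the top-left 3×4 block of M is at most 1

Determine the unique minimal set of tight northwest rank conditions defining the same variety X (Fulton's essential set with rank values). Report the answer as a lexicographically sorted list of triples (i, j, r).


Propagating the 23 rank bounds to every northwest block:

  row 1: 1, 1, 1, 1, 1, 1, 1, 1, 1, 1, 1
  row 2: 1, 1, 1, 1, 1, 1, 1, 2, 2, 2, 2
  row 3: 1, 1, 1, 1, 1, 1, 2, 3, 3, 3, 3
  row 4: 1, 1, 1, 1, 1, 1, 2, 3, 3, 4, 4
  row 5: 1, 1, 1, 1, 1, 1, 2, 3, 4, 5, 5
  row 6: 1, 1, 1, 2, 2, 2, 3, 4, 5, 6, 6
  row 7: 1, 1, 1, 2, 2, 2, 3, 4, 5, 6, 7
  row 8: 1, 1, 2, 3, 3, 3, 4, 5, 6, 7, 8
  row 9: 1, 1, 2, 3, 4, 4, 5, 6, 7, 8, 9
  row 10: 1, 2, 3, 4, 5, 5, 6, 7, 8, 9, 10
  row 11: 1, 2, 3, 4, 5, 6, 7, 8, 9, 10, 11

the unique w with this rank table is (1, 8, 7, 10, 9, 4, 11, 3, 5, 2, 6).

6 SE-corners of the 30-cell Rothe diagram give Ess(w):

[(2, 7, 1), (4, 9, 3), (5, 6, 1), (7, 3, 1), (7, 6, 2), (9, 2, 1)]


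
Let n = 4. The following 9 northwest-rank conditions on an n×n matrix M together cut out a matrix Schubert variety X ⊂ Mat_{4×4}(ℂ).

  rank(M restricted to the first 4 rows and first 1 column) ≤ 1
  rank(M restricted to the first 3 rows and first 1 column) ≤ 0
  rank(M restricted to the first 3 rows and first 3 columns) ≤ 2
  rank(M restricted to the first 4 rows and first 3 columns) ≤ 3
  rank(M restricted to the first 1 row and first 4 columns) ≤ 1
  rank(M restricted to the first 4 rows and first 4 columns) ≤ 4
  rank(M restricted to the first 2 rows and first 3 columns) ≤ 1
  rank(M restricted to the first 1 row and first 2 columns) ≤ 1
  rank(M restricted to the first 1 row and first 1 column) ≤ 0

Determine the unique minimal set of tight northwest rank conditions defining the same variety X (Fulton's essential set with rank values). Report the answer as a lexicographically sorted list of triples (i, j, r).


Computing R[i][j] = min implied NW-rank bound (n=4, 9 conditions):

  row 1: 0 | 1 | 1 | 1
  row 2: 0 | 1 | 1 | 2
  row 3: 0 | 1 | 2 | 3
  row 4: 1 | 2 | 3 | 4

hence w(1..4) = (2, 4, 3, 1).

ℓ(w)=4; the 2 essential cells (i,j,r):

[(2, 3, 1), (3, 1, 0)]


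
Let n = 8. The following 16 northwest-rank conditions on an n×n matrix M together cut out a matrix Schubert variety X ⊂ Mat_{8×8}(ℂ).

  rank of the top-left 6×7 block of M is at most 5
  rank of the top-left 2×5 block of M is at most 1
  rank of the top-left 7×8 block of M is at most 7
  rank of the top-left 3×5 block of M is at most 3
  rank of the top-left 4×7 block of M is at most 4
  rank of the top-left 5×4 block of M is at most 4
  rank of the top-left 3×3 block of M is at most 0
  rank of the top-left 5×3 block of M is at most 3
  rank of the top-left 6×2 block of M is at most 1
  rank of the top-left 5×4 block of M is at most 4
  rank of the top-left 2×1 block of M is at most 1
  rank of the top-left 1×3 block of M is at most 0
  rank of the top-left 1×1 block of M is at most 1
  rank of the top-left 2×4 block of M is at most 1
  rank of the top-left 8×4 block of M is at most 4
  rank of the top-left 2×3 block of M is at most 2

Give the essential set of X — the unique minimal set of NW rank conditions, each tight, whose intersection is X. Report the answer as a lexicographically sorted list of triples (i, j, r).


The tightest implied rank at each (i,j), from the 16 conditions:

  0  0  0  1  1  1  1  1
  0  0  0  1  1  2  2  2
  0  0  0  1  2  3  3  3
  1  1  1  2  3  4  4  4
  1  1  2  3  4  5  5  5
  1  1  2  3  4  5  5  6
  1  2  3  4  5  6  6  7
  1  2  3  4  5  6  7  8

reading off 1-entries of Δ²R: w = (4, 6, 5, 1, 3, 8, 2, 7).

ℓ(w)=13; the 4 essential cells (i,j,r):

[(2, 5, 1), (3, 3, 0), (6, 2, 1), (6, 7, 5)]


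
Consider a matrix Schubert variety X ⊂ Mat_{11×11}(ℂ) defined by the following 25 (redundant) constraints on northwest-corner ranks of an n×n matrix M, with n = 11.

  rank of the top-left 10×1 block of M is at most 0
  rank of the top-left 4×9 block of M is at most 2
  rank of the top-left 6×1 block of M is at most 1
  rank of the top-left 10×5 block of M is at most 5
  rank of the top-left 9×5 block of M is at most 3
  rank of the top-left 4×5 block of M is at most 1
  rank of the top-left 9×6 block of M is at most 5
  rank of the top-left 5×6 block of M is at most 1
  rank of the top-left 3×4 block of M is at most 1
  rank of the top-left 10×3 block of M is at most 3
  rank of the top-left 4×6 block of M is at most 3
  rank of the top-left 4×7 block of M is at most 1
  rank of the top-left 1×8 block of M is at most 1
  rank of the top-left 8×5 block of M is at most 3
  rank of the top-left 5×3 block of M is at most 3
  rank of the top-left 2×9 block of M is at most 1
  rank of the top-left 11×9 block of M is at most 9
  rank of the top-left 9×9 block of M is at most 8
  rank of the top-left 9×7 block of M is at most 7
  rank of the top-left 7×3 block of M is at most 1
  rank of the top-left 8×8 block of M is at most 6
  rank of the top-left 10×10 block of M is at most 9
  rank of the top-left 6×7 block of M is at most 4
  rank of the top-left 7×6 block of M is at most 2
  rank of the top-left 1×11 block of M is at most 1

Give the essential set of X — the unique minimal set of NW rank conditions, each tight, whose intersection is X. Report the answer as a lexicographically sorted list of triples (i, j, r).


Recovering R(i,j) via the rank-extension bound from the 25 conditions:

  R[1]: 0  1  1  1  1  1  1  1  1  1  1
  R[2]: 0  1  1  1  1  1  1  1  1  2  2
  R[3]: 0  1  1  1  1  1  1  2  2  3  3
  R[4]: 0  1  1  1  1  1  1  2  2  3  4
  R[5]: 0  1  1  1  1  1  2  3  3  4  5
  R[6]: 0  1  1  2  2  2  3  4  4  5  6
  R[7]: 0  1  1  2  2  2  3  4  5  6  7
  R[8]: 0  1  2  3  3  3  4  5  6  7  8
  R[9]: 0  1  2  3  3  4  5  6  7  8  9
  R[10]: 0  1  2  3  4  5  6  7  8  9  10
  R[11]: 1  2  3  4  5  6  7  8  9  10  11

giving w = (2, 10, 8, 11, 7, 4, 9, 3, 6, 5, 1) via Δ²R.

D(w) has 37 cells with 8 SE-corners; essential set:

[(2, 9, 1), (4, 7, 1), (4, 9, 2), (5, 6, 1), (7, 3, 1), (7, 6, 2), (9, 5, 3), (10, 1, 0)]


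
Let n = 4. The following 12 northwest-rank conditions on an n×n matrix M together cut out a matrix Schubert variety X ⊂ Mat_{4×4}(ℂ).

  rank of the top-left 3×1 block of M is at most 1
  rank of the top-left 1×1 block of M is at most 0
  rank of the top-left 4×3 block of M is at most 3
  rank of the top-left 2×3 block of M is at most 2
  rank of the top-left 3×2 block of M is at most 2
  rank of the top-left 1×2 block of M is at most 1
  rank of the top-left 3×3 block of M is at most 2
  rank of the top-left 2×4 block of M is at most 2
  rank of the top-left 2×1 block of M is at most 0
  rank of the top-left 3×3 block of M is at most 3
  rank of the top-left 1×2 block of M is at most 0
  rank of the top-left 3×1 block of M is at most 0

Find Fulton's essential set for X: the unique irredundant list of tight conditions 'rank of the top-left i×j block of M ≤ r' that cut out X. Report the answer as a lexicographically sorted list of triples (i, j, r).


Recovering R(i,j) via the rank-extension bound from the 12 conditions:

  row 1: 0  0  1  1
  row 2: 0  1  2  2
  row 3: 0  1  2  3
  row 4: 1  2  3  4

so w = (3, 2, 4, 1).

ℓ(w)=4; the 2 essential cells (i,j,r):

[(1, 2, 0), (3, 1, 0)]


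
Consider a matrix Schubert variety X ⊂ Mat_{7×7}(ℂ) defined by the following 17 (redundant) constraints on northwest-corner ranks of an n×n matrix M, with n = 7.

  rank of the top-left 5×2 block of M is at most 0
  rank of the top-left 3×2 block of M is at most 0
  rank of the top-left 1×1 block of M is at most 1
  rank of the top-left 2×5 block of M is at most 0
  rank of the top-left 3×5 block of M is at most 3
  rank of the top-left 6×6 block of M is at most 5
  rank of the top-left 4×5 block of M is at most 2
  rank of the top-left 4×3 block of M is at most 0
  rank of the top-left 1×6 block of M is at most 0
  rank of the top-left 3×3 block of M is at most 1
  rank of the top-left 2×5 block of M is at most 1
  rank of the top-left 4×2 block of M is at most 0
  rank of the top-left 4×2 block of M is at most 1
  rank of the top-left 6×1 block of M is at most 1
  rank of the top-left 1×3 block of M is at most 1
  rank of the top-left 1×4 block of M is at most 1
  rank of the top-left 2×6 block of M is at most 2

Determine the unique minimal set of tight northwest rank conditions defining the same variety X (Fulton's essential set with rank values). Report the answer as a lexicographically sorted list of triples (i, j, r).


The tightest implied rank at each (i,j), from the 17 conditions:

  row 1: 0  0  0  0  0  0  1
  row 2: 0  0  0  0  0  1  2
  row 3: 0  0  0  1  1  2  3
  row 4: 0  0  0  1  2  3  4
  row 5: 0  0  1  2  3  4  5
  row 6: 1  1  2  3  4  5  6
  row 7: 1  2  3  4  5  6  7

reading off 1-entries of Δ²R: w = (7, 6, 4, 5, 3, 1, 2).

|D(w)|=19, |Ess(w)|=4:

[(1, 6, 0), (2, 5, 0), (4, 3, 0), (5, 2, 0)]


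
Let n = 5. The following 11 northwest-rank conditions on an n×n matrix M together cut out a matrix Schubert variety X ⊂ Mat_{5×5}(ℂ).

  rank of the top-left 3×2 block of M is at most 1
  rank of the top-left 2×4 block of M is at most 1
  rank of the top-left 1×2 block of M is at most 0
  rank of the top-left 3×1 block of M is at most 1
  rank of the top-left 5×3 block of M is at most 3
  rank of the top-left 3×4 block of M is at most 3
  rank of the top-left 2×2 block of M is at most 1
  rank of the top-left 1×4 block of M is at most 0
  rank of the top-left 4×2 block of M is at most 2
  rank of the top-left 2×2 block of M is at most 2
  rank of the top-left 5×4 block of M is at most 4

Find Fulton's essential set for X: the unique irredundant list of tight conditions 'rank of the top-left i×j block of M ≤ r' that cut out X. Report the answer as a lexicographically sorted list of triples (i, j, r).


Propagating the 11 rank bounds to every northwest block:

  i=1: 0 0 0 0 1
  i=2: 1 1 1 1 2
  i=3: 1 1 2 2 3
  i=4: 1 2 3 3 4
  i=5: 1 2 3 4 5

second differences of R give the permutation w = (5, 1, 3, 2, 4).

ℓ(w)=5; the 2 essential cells (i,j,r):

[(1, 4, 0), (3, 2, 1)]


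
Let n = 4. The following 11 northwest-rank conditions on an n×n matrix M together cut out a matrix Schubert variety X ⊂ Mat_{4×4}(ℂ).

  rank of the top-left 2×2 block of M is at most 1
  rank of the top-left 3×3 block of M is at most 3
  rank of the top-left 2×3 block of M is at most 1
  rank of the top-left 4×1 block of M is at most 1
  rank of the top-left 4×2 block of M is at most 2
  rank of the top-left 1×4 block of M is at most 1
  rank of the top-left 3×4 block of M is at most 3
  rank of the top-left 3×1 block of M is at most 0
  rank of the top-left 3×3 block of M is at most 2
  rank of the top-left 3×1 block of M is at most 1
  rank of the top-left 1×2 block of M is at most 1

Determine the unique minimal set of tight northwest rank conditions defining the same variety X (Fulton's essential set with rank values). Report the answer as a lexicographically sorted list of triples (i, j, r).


Computing R[i][j] = min implied NW-rank bound (n=4, 11 conditions):

  R[1]: 0 1 1 1
  R[2]: 0 1 1 2
  R[3]: 0 1 2 3
  R[4]: 1 2 3 4

reading off 1-entries of Δ²R: w = (2, 4, 3, 1).

D(w) has 4 cells with 2 SE-corners; essential set:

[(2, 3, 1), (3, 1, 0)]


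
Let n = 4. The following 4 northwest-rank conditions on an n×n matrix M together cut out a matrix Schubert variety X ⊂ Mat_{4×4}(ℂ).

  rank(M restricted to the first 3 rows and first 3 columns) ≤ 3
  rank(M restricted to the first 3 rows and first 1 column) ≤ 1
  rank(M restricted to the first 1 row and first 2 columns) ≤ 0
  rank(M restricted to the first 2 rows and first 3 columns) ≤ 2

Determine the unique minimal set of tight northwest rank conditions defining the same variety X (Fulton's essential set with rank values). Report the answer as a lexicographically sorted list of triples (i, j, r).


Propagating the 4 rank bounds to every northwest block:

  i=1: 0, 0, 1, 1
  i=2: 1, 1, 2, 2
  i=3: 1, 2, 3, 3
  i=4: 1, 2, 3, 4

second differences of R give the permutation w = (3, 1, 2, 4).

D(w) has 2 cells with 1 SE-corner; essential set:

[(1, 2, 0)]


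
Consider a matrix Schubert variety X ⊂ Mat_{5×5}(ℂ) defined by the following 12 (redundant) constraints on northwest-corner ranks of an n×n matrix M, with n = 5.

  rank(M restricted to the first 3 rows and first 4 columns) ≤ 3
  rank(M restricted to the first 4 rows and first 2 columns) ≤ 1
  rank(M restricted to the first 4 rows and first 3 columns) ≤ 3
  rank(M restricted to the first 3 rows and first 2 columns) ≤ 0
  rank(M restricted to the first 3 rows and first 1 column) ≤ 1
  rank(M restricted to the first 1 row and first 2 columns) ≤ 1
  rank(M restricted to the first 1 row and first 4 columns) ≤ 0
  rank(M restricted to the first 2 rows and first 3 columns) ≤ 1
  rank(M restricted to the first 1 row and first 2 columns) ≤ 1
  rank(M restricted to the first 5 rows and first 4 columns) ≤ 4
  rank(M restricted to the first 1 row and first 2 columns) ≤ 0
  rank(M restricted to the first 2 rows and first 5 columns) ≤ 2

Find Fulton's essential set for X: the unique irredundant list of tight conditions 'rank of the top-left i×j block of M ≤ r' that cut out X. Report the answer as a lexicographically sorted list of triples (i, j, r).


The tightest implied rank at each (i,j), from the 12 conditions:

  R[1]: 0  0  0  0  1
  R[2]: 0  0  1  1  2
  R[3]: 0  0  1  2  3
  R[4]: 1  1  2  3  4
  R[5]: 1  2  3  4  5

hence w(1..5) = (5, 3, 4, 1, 2).

|D(w)|=8, |Ess(w)|=2:

[(1, 4, 0), (3, 2, 0)]


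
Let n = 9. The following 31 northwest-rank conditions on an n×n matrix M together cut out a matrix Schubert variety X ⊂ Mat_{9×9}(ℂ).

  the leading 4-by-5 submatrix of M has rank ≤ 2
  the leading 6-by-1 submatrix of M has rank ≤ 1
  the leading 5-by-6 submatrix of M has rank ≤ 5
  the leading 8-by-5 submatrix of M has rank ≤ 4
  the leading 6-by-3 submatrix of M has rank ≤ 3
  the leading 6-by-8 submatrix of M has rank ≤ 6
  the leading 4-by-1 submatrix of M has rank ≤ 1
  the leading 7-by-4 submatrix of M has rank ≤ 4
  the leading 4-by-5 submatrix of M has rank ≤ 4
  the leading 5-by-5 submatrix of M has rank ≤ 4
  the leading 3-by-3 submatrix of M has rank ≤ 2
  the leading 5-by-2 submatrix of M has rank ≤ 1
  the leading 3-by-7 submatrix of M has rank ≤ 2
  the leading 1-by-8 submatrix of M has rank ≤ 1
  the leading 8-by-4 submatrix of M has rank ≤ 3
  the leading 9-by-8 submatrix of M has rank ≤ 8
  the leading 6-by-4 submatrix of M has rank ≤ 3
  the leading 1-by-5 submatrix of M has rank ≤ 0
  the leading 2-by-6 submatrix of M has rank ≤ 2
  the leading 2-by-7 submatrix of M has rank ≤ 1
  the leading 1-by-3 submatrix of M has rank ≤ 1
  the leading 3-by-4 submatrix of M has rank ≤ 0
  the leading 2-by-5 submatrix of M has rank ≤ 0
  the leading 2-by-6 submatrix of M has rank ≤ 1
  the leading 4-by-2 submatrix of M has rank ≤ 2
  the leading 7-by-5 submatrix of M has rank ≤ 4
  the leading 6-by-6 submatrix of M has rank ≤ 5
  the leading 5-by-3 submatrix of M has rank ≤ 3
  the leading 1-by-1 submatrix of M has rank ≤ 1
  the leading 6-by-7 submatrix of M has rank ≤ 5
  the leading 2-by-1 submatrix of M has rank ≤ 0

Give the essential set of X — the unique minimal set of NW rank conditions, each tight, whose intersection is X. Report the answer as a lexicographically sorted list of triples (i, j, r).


Recovering R(i,j) via the rank-extension bound from the 31 conditions:

  i=1: 0 0 0 0 0 1 1 1 1
  i=2: 0 0 0 0 0 1 1 2 2
  i=3: 0 0 0 0 1 2 2 3 3
  i=4: 1 1 1 1 2 3 3 4 4
  i=5: 1 1 2 2 3 4 4 5 5
  i=6: 1 2 3 3 4 5 5 6 6
  i=7: 1 2 3 3 4 5 6 7 7
  i=8: 1 2 3 3 4 5 6 7 8
  i=9: 1 2 3 4 5 6 7 8 9

so w = (6, 8, 5, 1, 3, 2, 7, 9, 4).

Fulton essential set (5 of the 18 Rothe cells):

[(2, 5, 0), (2, 7, 1), (3, 4, 0), (5, 2, 1), (8, 4, 3)]


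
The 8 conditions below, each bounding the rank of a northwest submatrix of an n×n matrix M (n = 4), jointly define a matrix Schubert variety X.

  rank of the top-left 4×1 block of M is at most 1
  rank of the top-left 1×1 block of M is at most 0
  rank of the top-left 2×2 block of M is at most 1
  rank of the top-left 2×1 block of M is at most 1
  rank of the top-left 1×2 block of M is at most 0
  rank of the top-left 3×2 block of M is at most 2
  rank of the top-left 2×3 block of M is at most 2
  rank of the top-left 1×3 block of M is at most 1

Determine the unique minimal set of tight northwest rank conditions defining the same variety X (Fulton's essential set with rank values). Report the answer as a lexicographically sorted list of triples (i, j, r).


The tightest implied rank at each (i,j), from the 8 conditions:

  row 1: 0, 0, 1, 1
  row 2: 1, 1, 2, 2
  row 3: 1, 2, 3, 3
  row 4: 1, 2, 3, 4

the unique w with this rank table is (3, 1, 2, 4).

D(w) has 2 cells with 1 SE-corner; essential set:

[(1, 2, 0)]
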